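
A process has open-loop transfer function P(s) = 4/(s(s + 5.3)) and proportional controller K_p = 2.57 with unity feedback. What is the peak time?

T_p = 1.74 s

Closed-loop characteristic equation: s² + 5.3s + 10.28 = 0, so ω_n = 3.206 rad/s and ζ = 5.3/(2·3.206) = 0.8265.
Damped frequency ω_d = ω_n√(1−ζ²) = 1.805 rad/s, so peak time T_p = π/ω_d = 1.74 s.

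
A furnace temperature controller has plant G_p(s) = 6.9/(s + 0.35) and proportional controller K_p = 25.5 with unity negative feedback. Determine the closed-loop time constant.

τ = 0.00567 s

Closed-loop transfer function: T(s) = K_p·G_p(s)/(1 + K_p·G_p(s)) = 176/(s + 0.35 + 176) = 176/(s + 176.3).
Time constant τ = 1/176.3 = 0.00567 s.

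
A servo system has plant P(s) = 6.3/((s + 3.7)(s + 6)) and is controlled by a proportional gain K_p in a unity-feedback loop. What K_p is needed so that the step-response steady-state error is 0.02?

K_p = 173

The loop is type 0, so e_ss(step) = 1/(1 + K_pos) with K_pos = K_p·P(0).
P(0) = 0.2838. Require 1/(1 + K_p·0.2838) = 0.02, so 1 + 0.2838·K_p = 50.
K_p = (50 − 1)/0.2838 = 173.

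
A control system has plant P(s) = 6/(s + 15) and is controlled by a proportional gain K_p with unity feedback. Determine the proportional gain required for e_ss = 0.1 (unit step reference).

The loop is type 0, so e_ss(step) = 1/(1 + K_pos) with K_pos = K_p·P(0).
P(0) = 0.4. Require 1/(1 + K_p·0.4) = 0.1, so 1 + 0.4·K_p = 10.
K_p = (10 − 1)/0.4 = 22.5.

K_p = 22.5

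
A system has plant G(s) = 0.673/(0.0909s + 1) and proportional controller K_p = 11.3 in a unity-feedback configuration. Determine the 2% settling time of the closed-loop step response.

Closed loop: T(s) = K_p·G/(1+K_p·G) = 7.605/(0.0909s + 1 + 7.605), with pole at s = −(1 + 7.605)/0.0909 = −94.66.
τ = 1/94.66 = 0.01056 s, so 2% settling time ≈ 4τ = 0.0423 s.

T_s ≈ 0.0423 s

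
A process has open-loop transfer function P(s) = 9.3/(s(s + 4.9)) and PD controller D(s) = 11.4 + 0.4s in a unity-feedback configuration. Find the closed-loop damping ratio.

ζ = 0.419

Forward path: (11.4 + 0.4s)·9.3/(s(s+4.9)). The closed-loop characteristic equation is s² + (4.9 + 9.3·0.4)s + 9.3·11.4 = 0.
That is s² + 8.62s + 106 = 0, so ω_n = 10.3 rad/s and ζ = 8.62/(2·10.3) = 0.4186.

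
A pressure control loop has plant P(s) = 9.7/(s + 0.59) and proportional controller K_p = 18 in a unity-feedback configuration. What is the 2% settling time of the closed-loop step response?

T_s ≈ 0.0228 s

Closed-loop transfer function: T(s) = K_p·P(s)/(1 + K_p·P(s)) = 174.6/(s + 0.59 + 174.6) = 174.6/(s + 175.2).
Time constant τ = 1/175.2 = 0.005708 s, so the 2% settling time is about 4τ = 0.0228 s.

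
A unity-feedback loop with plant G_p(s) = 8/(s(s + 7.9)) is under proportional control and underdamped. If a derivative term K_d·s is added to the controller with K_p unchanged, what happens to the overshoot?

The derivative term adds K·K_d to the s-coefficient of the characteristic equation, raising 2ζω_n while ω_n is unchanged; ζ increases, so overshoot decreases.

decrease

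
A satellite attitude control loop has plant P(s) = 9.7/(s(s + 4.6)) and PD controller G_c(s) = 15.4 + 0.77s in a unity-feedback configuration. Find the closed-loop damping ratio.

ζ = 0.494

Forward path: (15.4 + 0.77s)·9.7/(s(s+4.6)). The closed-loop characteristic equation is s² + (4.6 + 9.7·0.77)s + 9.7·15.4 = 0.
That is s² + 12.07s + 149.4 = 0, so ω_n = 12.22 rad/s and ζ = 12.07/(2·12.22) = 0.4937.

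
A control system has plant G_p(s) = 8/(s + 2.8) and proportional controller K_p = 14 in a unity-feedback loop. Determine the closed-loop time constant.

Closed-loop transfer function: T(s) = K_p·G_p(s)/(1 + K_p·G_p(s)) = 112/(s + 2.8 + 112) = 112/(s + 114.8).
Time constant τ = 1/114.8 = 0.00871 s.

τ = 0.00871 s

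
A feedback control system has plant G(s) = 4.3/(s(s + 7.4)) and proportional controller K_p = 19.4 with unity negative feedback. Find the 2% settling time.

T_s ≈ 1.08 s

The closed-loop denominator s² + 7.4s + 83.42 gives ω_n = √83.42 = 9.133 and ζ = 7.4/(2ω_n) = 0.4051.
2% settling time T_s ≈ 4/(ζω_n) = 4/3.7 = 1.08 s.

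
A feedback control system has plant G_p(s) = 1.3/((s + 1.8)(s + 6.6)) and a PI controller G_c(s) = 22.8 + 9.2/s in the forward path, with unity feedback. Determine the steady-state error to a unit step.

The open loop G_c(s)G_p(s) has a pole at the origin (type 1), so the static position error constant is infinite and e_ss = 1/(1+∞) = 0.

0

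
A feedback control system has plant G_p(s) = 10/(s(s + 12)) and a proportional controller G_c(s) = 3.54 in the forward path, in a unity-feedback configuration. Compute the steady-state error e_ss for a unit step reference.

The open loop G_c(s)G_p(s) has a pole at the origin (type 1), so the static position error constant is infinite and e_ss = 1/(1+∞) = 0.

0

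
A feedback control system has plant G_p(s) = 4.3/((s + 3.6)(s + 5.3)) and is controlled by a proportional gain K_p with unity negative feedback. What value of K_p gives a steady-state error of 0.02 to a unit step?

K_p = 217

Steady-state error for a unit step on this type-0 loop is 1/(1 + K_p·G_p(0)).
G_p(0) = 0.2254. Require 1/(1 + K_p·0.2254) = 0.02, so 1 + 0.2254·K_p = 50.
K_p = (50 − 1)/0.2254 = 217.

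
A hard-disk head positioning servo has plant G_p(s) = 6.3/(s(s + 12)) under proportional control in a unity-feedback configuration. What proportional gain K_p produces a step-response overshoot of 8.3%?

K_p = 14.8

From %OS = 100·exp(−πζ/√(1−ζ²)) = 8.3%, ζ = −ln(0.083)/√(π²+ln²(0.083)) = 0.621.
Characteristic equation s² + 12s + 6.3K_p = 0 gives ζ = 12/(2√(6.3K_p)).
Setting ζ = 0.621: √(6.3K_p) = 12/(2·0.621) = 9.662, so K_p = 93.36/6.3 = 14.8.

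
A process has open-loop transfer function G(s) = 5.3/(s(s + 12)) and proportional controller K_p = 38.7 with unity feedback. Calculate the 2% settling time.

Closed-loop characteristic equation: s² + 12s + 205.1 = 0, so ω_n = 14.32 rad/s and ζ = 12/(2·14.32) = 0.4189.
2% settling time T_s ≈ 4/(ζω_n) = 4/6 = 0.667 s.

T_s ≈ 0.667 s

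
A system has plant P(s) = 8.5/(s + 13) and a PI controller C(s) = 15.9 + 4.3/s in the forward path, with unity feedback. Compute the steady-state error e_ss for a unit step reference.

The open loop C(s)P(s) has a pole at the origin (type 1), so the static position error constant is infinite and e_ss = 1/(1+∞) = 0.

0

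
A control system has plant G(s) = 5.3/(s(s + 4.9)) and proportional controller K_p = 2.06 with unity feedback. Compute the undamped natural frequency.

1 + K_p·G(s) = 0 gives s² + 4.9s + 10.92 = 0.
So ω_n² = 10.92 ⇒ ω_n = 3.304 rad/s, and ζ = 4.9/(2ω_n) = 0.741.

ω_n = 3.3 rad/s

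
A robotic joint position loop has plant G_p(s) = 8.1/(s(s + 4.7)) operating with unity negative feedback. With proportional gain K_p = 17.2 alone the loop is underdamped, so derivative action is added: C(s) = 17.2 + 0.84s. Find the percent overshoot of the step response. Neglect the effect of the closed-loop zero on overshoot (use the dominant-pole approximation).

17.3%

Forward path: (17.2 + 0.84s)·8.1/(s(s+4.7)). The closed-loop characteristic equation is s² + (4.7 + 8.1·0.84)s + 8.1·17.2 = 0.
That is s² + 11.5s + 139.3 = 0, so ω_n = 11.8 rad/s and ζ = 11.5/(2·11.8) = 0.4873.
%OS = 100·exp(−πζ/√(1−ζ²)) = 17.3%.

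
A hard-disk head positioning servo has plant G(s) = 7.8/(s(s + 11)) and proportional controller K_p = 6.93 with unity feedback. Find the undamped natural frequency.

ω_n = 7.35 rad/s

The closed-loop denominator is s(s+11) + 6.93·7.8 = s² + 11s + 54.05.
So ω_n² = 54.05 ⇒ ω_n = 7.352 rad/s, and ζ = 11/(2ω_n) = 0.748.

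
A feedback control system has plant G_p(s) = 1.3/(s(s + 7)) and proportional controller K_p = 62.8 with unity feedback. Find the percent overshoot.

26.7%

From 1 + K_pG_p(s) = 0: s² + 7s + 81.64 = 0 ⇒ ω_n = 9.035, ζ = 0.3874.
%OS = 100·exp(−πζ/√(1−ζ²)) = 100·exp(−π·0.3874/√0.85) = 26.7%.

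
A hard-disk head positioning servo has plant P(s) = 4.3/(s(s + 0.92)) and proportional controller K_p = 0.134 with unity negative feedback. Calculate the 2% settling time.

T_s ≈ 8.7 s

The closed-loop denominator s² + 0.92s + 0.5762 gives ω_n = √0.5762 = 0.7591 and ζ = 0.92/(2ω_n) = 0.606.
2% settling time T_s ≈ 4/(ζω_n) = 4/0.46 = 8.7 s.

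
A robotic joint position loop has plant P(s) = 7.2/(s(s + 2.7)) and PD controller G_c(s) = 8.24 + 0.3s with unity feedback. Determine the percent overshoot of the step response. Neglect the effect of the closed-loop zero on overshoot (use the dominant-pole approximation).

35.2%

Forward path: (8.24 + 0.3s)·7.2/(s(s+2.7)). The closed-loop characteristic equation is s² + (2.7 + 7.2·0.3)s + 7.2·8.24 = 0.
That is s² + 4.86s + 59.33 = 0, so ω_n = 7.702 rad/s and ζ = 4.86/(2·7.702) = 0.3155.
%OS = 100·exp(−πζ/√(1−ζ²)) = 35.2%.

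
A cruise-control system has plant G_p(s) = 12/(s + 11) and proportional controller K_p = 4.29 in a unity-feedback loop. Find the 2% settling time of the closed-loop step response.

T_s ≈ 0.064 s

Closed-loop transfer function: T(s) = K_p·G_p(s)/(1 + K_p·G_p(s)) = 51.48/(s + 11 + 51.48) = 51.48/(s + 62.48).
Time constant τ = 1/62.48 = 0.01601 s, so the 2% settling time is about 4τ = 0.064 s.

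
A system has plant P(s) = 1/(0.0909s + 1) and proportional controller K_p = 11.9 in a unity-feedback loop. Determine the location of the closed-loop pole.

s = -141.9

Closed loop: T(s) = K_p·P/(1+K_p·P) = 11.9/(0.0909s + 1 + 11.9), with pole at s = −(1 + 11.9)/0.0909 = −141.9.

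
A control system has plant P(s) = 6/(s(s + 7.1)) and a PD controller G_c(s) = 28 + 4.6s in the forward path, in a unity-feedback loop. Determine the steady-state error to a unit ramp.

The loop has one pole at the origin (type 1). Velocity error constant K_v = lim_{s→0} s·G_c(s)P(s) = 28·6/7.1 = 23.66.
Steady-state error to a unit ramp: e_ss = 1/K_v = 0.0423.

0.0423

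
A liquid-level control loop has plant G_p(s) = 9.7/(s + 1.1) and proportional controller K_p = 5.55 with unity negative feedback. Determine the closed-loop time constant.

τ = 0.0182 s

Closed-loop transfer function: T(s) = K_p·G_p(s)/(1 + K_p·G_p(s)) = 53.83/(s + 1.1 + 53.83) = 53.83/(s + 54.93).
Time constant τ = 1/54.93 = 0.0182 s.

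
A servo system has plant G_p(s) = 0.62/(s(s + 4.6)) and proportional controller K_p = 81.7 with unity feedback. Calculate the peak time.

T_p = 0.466 s

The closed-loop denominator s² + 4.6s + 50.65 gives ω_n = √50.65 = 7.117 and ζ = 4.6/(2ω_n) = 0.3232.
Damped frequency ω_d = ω_n√(1−ζ²) = 6.735 rad/s, so peak time T_p = π/ω_d = 0.466 s.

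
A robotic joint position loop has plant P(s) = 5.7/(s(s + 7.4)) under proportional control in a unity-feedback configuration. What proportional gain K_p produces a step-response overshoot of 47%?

From %OS = 100·exp(−πζ/√(1−ζ²)) = 47%, ζ = −ln(0.47)/√(π²+ln²(0.47)) = 0.2337.
Characteristic equation s² + 7.4s + 5.7K_p = 0 gives ζ = 7.4/(2√(5.7K_p)).
Setting ζ = 0.2337: √(5.7K_p) = 7.4/(2·0.2337) = 15.83, so K_p = 250.7/5.7 = 44.

K_p = 44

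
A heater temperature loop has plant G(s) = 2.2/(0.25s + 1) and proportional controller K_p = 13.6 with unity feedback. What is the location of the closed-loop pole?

s = -123.7

Closed loop: T(s) = K_p·G/(1+K_p·G) = 29.92/(0.25s + 1 + 29.92), with pole at s = −(1 + 29.92)/0.25 = −123.7.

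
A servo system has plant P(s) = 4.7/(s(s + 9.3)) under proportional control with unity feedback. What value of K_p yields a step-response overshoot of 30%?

K_p = 35.9

From %OS = 100·exp(−πζ/√(1−ζ²)) = 30%, ζ = −ln(0.3)/√(π²+ln²(0.3)) = 0.3579.
Characteristic equation s² + 9.3s + 4.7K_p = 0 gives ζ = 9.3/(2√(4.7K_p)).
Setting ζ = 0.3579: √(4.7K_p) = 9.3/(2·0.3579) = 12.99, so K_p = 168.8/4.7 = 35.9.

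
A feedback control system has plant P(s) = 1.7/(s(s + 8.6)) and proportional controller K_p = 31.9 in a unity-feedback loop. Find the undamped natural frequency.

With unity feedback the closed-loop characteristic equation is s² + 8.6s + 31.9·1.7 = s² + 8.6s + 54.23 = 0.
Matching s² + 2ζω_n s + ω_n²: ω_n = √54.23 = 7.364 rad/s and 2ζω_n = 8.6, so ζ = 8.6/(2·7.364) = 0.584.

ω_n = 7.36 rad/s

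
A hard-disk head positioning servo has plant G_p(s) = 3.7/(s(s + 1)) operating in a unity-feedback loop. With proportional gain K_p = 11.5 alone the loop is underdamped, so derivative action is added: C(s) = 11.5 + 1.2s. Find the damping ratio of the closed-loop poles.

Forward path: (11.5 + 1.2s)·3.7/(s(s+1)). The closed-loop characteristic equation is s² + (1 + 3.7·1.2)s + 3.7·11.5 = 0.
That is s² + 5.44s + 42.55 = 0, so ω_n = 6.523 rad/s and ζ = 5.44/(2·6.523) = 0.417.

ζ = 0.417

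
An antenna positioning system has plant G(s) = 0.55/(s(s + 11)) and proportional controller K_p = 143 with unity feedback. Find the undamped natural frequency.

1 + K_p·G(s) = 0 gives s² + 11s + 78.65 = 0.
Matching s² + 2ζω_n s + ω_n²: ω_n = √78.65 = 8.868 rad/s and 2ζω_n = 11, so ζ = 11/(2·8.868) = 0.62.

ω_n = 8.87 rad/s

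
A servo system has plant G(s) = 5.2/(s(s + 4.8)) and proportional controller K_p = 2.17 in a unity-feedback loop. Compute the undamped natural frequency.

1 + K_p·G(s) = 0 gives s² + 4.8s + 11.28 = 0.
So ω_n² = 11.28 ⇒ ω_n = 3.359 rad/s, and ζ = 4.8/(2ω_n) = 0.714.

ω_n = 3.36 rad/s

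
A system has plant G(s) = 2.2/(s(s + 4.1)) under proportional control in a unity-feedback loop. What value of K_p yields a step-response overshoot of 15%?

From %OS = 100·exp(−πζ/√(1−ζ²)) = 15%, ζ = −ln(0.15)/√(π²+ln²(0.15)) = 0.5169.
Characteristic equation s² + 4.1s + 2.2K_p = 0 gives ζ = 4.1/(2√(2.2K_p)).
Setting ζ = 0.5169: √(2.2K_p) = 4.1/(2·0.5169) = 3.966, so K_p = 15.73/2.2 = 7.15.

K_p = 7.15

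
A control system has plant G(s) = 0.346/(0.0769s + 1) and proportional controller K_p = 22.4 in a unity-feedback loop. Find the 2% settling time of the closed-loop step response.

T_s ≈ 0.0352 s

Closed loop: T(s) = K_p·G/(1+K_p·G) = 7.75/(0.0769s + 1 + 7.75), with pole at s = −(1 + 7.75)/0.0769 = −113.8.
τ = 1/113.8 = 0.008788 s, so 2% settling time ≈ 4τ = 0.0352 s.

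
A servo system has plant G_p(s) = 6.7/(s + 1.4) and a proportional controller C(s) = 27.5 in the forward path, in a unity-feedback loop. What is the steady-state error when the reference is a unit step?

The loop is type 0. Static position error constant K_pos = C(0)·G_p(0) = 27.5·4.786 = 131.6.
Steady-state error to a unit step: e_ss = 1/(1+K_pos) = 1/132.6 = 0.00754.

0.00754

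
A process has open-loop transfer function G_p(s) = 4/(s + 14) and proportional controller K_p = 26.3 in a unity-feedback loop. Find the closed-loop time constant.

τ = 0.00839 s

Closed-loop transfer function: T(s) = K_p·G_p(s)/(1 + K_p·G_p(s)) = 105.2/(s + 14 + 105.2) = 105.2/(s + 119.2).
Time constant τ = 1/119.2 = 0.00839 s.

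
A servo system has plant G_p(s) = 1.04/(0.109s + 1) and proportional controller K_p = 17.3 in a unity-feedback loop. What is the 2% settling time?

T_s ≈ 0.023 s

Closed loop: T(s) = K_p·G_p/(1+K_p·G_p) = 17.99/(0.109s + 1 + 17.99), with pole at s = −(1 + 17.99)/0.109 = −174.2.
τ = 1/174.2 = 0.005739 s, so 2% settling time ≈ 4τ = 0.023 s.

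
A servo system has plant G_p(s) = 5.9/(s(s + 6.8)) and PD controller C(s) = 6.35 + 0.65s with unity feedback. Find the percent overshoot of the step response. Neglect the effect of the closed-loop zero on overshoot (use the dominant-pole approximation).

0.404%

Forward path: (6.35 + 0.65s)·5.9/(s(s+6.8)). The closed-loop characteristic equation is s² + (6.8 + 5.9·0.65)s + 5.9·6.35 = 0.
That is s² + 10.63s + 37.47 = 0, so ω_n = 6.121 rad/s and ζ = 10.63/(2·6.121) = 0.8687.
%OS = 100·exp(−πζ/√(1−ζ²)) = 0.404%.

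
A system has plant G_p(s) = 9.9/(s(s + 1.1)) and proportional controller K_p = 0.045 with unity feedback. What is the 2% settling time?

The closed-loop denominator s² + 1.1s + 0.4455 gives ω_n = √0.4455 = 0.6675 and ζ = 1.1/(2ω_n) = 0.824.
2% settling time T_s ≈ 4/(ζω_n) = 4/0.55 = 7.27 s.

T_s ≈ 7.27 s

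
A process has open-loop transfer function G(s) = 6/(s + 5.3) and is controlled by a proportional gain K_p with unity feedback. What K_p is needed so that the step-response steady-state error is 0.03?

K_p = 28.6

Steady-state error for a unit step on this type-0 loop is 1/(1 + K_p·G(0)).
G(0) = 1.132. Require 1/(1 + K_p·1.132) = 0.03, so 1 + 1.132·K_p = 33.33.
K_p = (33.33 − 1)/1.132 = 28.6.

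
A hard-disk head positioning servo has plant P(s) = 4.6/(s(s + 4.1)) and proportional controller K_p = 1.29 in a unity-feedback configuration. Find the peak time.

Closed-loop characteristic equation: s² + 4.1s + 5.934 = 0, so ω_n = 2.436 rad/s and ζ = 4.1/(2·2.436) = 0.8416.
Damped frequency ω_d = ω_n√(1−ζ²) = 1.316 rad/s, so peak time T_p = π/ω_d = 2.39 s.

T_p = 2.39 s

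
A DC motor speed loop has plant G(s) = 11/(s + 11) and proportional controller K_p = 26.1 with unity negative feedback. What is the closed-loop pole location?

Closed-loop transfer function: T(s) = K_p·G(s)/(1 + K_p·G(s)) = 287.1/(s + 11 + 287.1) = 287.1/(s + 298.1).
The closed-loop pole is at s = −298.1.

s = -298.1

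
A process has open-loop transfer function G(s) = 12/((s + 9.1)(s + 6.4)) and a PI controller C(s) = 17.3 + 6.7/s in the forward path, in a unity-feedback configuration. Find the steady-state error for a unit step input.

0

The open loop C(s)G(s) has a pole at the origin (type 1), so the static position error constant is infinite and e_ss = 1/(1+∞) = 0.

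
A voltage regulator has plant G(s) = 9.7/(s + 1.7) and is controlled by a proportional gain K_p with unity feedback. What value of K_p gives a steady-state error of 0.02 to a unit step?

K_p = 8.59

The loop is type 0, so e_ss(step) = 1/(1 + K_pos) with K_pos = K_p·G(0).
G(0) = 5.706. Require 1/(1 + K_p·5.706) = 0.02, so 1 + 5.706·K_p = 50.
K_p = (50 − 1)/5.706 = 8.59.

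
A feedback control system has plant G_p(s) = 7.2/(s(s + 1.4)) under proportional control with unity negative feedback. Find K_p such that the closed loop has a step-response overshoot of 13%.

From %OS = 100·exp(−πζ/√(1−ζ²)) = 13%, ζ = −ln(0.13)/√(π²+ln²(0.13)) = 0.5446.
Characteristic equation s² + 1.4s + 7.2K_p = 0 gives ζ = 1.4/(2√(7.2K_p)).
Setting ζ = 0.5446: √(7.2K_p) = 1.4/(2·0.5446) = 1.285, so K_p = 1.652/7.2 = 0.229.

K_p = 0.229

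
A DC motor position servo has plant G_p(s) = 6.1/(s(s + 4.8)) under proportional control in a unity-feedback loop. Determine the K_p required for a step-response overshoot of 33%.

From %OS = 100·exp(−πζ/√(1−ζ²)) = 33%, ζ = −ln(0.33)/√(π²+ln²(0.33)) = 0.3328.
Characteristic equation s² + 4.8s + 6.1K_p = 0 gives ζ = 4.8/(2√(6.1K_p)).
Setting ζ = 0.3328: √(6.1K_p) = 4.8/(2·0.3328) = 7.212, so K_p = 52.01/6.1 = 8.53.

K_p = 8.53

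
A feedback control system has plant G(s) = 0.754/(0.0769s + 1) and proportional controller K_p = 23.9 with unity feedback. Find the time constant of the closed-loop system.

τ = 0.00404 s

Closed loop: T(s) = K_p·G/(1+K_p·G) = 18.02/(0.0769s + 1 + 18.02), with pole at s = −(1 + 18.02)/0.0769 = −247.3.
Closed-loop time constant τ = 1/247.3 = 0.00404 s.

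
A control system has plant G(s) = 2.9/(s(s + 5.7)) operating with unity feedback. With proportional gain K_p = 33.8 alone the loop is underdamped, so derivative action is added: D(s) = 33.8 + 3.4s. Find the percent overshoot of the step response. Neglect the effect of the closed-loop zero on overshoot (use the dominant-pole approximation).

Forward path: (33.8 + 3.4s)·2.9/(s(s+5.7)). The closed-loop characteristic equation is s² + (5.7 + 2.9·3.4)s + 2.9·33.8 = 0.
That is s² + 15.56s + 98.02 = 0, so ω_n = 9.901 rad/s and ζ = 15.56/(2·9.901) = 0.7858.
%OS = 100·exp(−πζ/√(1−ζ²)) = 1.85%.

1.85%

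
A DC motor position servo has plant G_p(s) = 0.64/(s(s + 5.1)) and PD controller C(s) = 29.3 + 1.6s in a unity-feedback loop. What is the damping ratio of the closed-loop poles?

Forward path: (29.3 + 1.6s)·0.64/(s(s+5.1)). The closed-loop characteristic equation is s² + (5.1 + 0.64·1.6)s + 0.64·29.3 = 0.
That is s² + 6.124s + 18.75 = 0, so ω_n = 4.33 rad/s and ζ = 6.124/(2·4.33) = 0.7071.

ζ = 0.707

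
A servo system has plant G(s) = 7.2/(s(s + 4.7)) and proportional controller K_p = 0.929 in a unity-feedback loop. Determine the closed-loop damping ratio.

ζ = 0.909

The closed-loop denominator is s(s+4.7) + 0.929·7.2 = s² + 4.7s + 6.689.
So ω_n² = 6.689 ⇒ ω_n = 2.586 rad/s, and ζ = 4.7/(2ω_n) = 0.909.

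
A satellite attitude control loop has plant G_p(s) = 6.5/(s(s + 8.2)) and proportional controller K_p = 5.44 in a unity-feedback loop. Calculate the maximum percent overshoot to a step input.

5.03%

From 1 + K_pG_p(s) = 0: s² + 8.2s + 35.36 = 0 ⇒ ω_n = 5.946, ζ = 0.6895.
%OS = 100·exp(−πζ/√(1−ζ²)) = 100·exp(−π·0.6895/√0.5246) = 5.03%.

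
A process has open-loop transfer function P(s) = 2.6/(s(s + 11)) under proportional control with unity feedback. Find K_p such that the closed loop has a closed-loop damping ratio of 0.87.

Closed-loop characteristic equation: s² + 11s + K_p·2.6 = 0.
So ω_n = √(2.6K_p) and 2ζω_n = 11, giving ζ = 11/(2√(2.6K_p)).
Setting ζ = 0.87: √(2.6K_p) = 11/(2·0.87) = 6.322, so K_p = 39.97/2.6 = 15.4.

K_p = 15.4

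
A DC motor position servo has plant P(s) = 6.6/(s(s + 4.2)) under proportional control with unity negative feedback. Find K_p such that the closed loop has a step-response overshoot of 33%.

From %OS = 100·exp(−πζ/√(1−ζ²)) = 33%, ζ = −ln(0.33)/√(π²+ln²(0.33)) = 0.3328.
Characteristic equation s² + 4.2s + 6.6K_p = 0 gives ζ = 4.2/(2√(6.6K_p)).
Setting ζ = 0.3328: √(6.6K_p) = 4.2/(2·0.3328) = 6.31, so K_p = 39.82/6.6 = 6.03.

K_p = 6.03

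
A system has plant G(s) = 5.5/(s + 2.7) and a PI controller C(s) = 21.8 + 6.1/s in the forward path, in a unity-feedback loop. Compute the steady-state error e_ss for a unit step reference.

The open loop C(s)G(s) has a pole at the origin (type 1), so the static position error constant is infinite and e_ss = 1/(1+∞) = 0.

0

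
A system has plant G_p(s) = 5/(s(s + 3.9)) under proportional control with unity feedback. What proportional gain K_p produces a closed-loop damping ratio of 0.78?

Closed-loop characteristic equation: s² + 3.9s + K_p·5 = 0.
So ω_n = √(5K_p) and 2ζω_n = 3.9, giving ζ = 3.9/(2√(5K_p)).
Setting ζ = 0.78: √(5K_p) = 3.9/(2·0.78) = 2.5, so K_p = 6.25/5 = 1.25.

K_p = 1.25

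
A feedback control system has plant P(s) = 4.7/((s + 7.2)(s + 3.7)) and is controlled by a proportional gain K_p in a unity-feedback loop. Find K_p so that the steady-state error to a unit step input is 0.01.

The loop is type 0, so e_ss(step) = 1/(1 + K_pos) with K_pos = K_p·P(0).
P(0) = 0.1764. Require 1/(1 + K_p·0.1764) = 0.01, so 1 + 0.1764·K_p = 100.
K_p = (100 − 1)/0.1764 = 561.

K_p = 561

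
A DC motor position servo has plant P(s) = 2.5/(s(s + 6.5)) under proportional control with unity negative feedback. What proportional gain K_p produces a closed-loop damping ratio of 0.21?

Closed-loop characteristic equation: s² + 6.5s + K_p·2.5 = 0.
So ω_n = √(2.5K_p) and 2ζω_n = 6.5, giving ζ = 6.5/(2√(2.5K_p)).
Setting ζ = 0.21: √(2.5K_p) = 6.5/(2·0.21) = 15.48, so K_p = 239.5/2.5 = 95.8.

K_p = 95.8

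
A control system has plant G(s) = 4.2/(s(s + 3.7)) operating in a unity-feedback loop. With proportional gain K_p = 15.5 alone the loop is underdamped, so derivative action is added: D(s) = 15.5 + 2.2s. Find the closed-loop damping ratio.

ζ = 0.802

Forward path: (15.5 + 2.2s)·4.2/(s(s+3.7)). The closed-loop characteristic equation is s² + (3.7 + 4.2·2.2)s + 4.2·15.5 = 0.
That is s² + 12.94s + 65.1 = 0, so ω_n = 8.068 rad/s and ζ = 12.94/(2·8.068) = 0.8019.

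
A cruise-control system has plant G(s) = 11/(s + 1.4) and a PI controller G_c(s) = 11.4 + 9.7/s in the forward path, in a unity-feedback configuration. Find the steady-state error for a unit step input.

The open loop G_c(s)G(s) has a pole at the origin (type 1), so the static position error constant is infinite and e_ss = 1/(1+∞) = 0.

0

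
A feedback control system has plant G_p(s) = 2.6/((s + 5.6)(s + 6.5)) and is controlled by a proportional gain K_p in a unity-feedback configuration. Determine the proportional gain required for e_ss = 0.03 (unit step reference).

Steady-state error for a unit step on this type-0 loop is 1/(1 + K_p·G_p(0)).
G_p(0) = 0.07143. Require 1/(1 + K_p·0.07143) = 0.03, so 1 + 0.07143·K_p = 33.33.
K_p = (33.33 − 1)/0.07143 = 453.

K_p = 453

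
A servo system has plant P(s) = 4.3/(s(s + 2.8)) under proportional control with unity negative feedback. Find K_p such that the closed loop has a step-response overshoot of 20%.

From %OS = 100·exp(−πζ/√(1−ζ²)) = 20%, ζ = −ln(0.2)/√(π²+ln²(0.2)) = 0.4559.
Characteristic equation s² + 2.8s + 4.3K_p = 0 gives ζ = 2.8/(2√(4.3K_p)).
Setting ζ = 0.4559: √(4.3K_p) = 2.8/(2·0.4559) = 3.071, so K_p = 9.428/4.3 = 2.19.

K_p = 2.19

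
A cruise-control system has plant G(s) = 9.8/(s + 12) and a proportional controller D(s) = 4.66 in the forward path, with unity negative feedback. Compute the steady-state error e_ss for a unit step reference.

0.208

The loop is type 0. Static position error constant K_pos = D(0)·G(0) = 4.66·0.8167 = 3.806.
Steady-state error to a unit step: e_ss = 1/(1+K_pos) = 1/4.806 = 0.208.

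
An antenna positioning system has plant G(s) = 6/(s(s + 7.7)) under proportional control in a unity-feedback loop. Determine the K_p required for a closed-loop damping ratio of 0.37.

Closed-loop characteristic equation: s² + 7.7s + K_p·6 = 0.
So ω_n = √(6K_p) and 2ζω_n = 7.7, giving ζ = 7.7/(2√(6K_p)).
Setting ζ = 0.37: √(6K_p) = 7.7/(2·0.37) = 10.41, so K_p = 108.3/6 = 18.

K_p = 18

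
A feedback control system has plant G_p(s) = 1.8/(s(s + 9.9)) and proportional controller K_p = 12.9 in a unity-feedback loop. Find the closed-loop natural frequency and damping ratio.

With unity feedback the closed-loop characteristic equation is s² + 9.9s + 12.9·1.8 = s² + 9.9s + 23.22 = 0.
Matching s² + 2ζω_n s + ω_n²: ω_n = √23.22 = 4.819 rad/s and 2ζω_n = 9.9, so ζ = 9.9/(2·4.819) = 1.03.

ω_n = 4.82 rad/s, ζ = 1.03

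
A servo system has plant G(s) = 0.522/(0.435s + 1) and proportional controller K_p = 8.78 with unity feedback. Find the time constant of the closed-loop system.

Closed loop: T(s) = K_p·G/(1+K_p·G) = 4.583/(0.435s + 1 + 4.583), with pole at s = −(1 + 4.583)/0.435 = −12.83.
Closed-loop time constant τ = 1/12.83 = 0.0779 s.

τ = 0.0779 s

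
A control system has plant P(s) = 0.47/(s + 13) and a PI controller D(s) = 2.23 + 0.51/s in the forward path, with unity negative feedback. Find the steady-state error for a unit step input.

The open loop D(s)P(s) has a pole at the origin (type 1), so the static position error constant is infinite and e_ss = 1/(1+∞) = 0.

0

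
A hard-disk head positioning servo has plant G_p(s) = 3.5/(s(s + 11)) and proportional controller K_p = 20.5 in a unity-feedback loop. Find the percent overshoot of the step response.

From 1 + K_pG_p(s) = 0: s² + 11s + 71.75 = 0 ⇒ ω_n = 8.471, ζ = 0.6493.
%OS = 100·exp(−πζ/√(1−ζ²)) = 100·exp(−π·0.6493/√0.5784) = 6.84%.

6.84%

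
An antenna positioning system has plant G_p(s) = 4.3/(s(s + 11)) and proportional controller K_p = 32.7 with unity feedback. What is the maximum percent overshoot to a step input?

19.3%

Closed-loop characteristic equation: s² + 11s + 140.6 = 0, so ω_n = 11.86 rad/s and ζ = 11/(2·11.86) = 0.4638.
%OS = 100·exp(−πζ/√(1−ζ²)) = 100·exp(−π·0.4638/√0.7849) = 19.3%.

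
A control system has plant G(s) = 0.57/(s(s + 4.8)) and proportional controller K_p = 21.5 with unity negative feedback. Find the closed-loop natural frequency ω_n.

The closed-loop denominator is s(s+4.8) + 21.5·0.57 = s² + 4.8s + 12.25.
Matching s² + 2ζω_n s + ω_n²: ω_n = √12.25 = 3.501 rad/s and 2ζω_n = 4.8, so ζ = 4.8/(2·3.501) = 0.686.

ω_n = 3.5 rad/s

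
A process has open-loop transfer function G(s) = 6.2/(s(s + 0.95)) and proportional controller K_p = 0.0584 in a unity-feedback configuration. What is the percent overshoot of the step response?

1.76%

The closed-loop denominator s² + 0.95s + 0.3621 gives ω_n = √0.3621 = 0.6017 and ζ = 0.95/(2ω_n) = 0.7894.
%OS = 100·exp(−πζ/√(1−ζ²)) = 100·exp(−π·0.7894/√0.3769) = 1.76%.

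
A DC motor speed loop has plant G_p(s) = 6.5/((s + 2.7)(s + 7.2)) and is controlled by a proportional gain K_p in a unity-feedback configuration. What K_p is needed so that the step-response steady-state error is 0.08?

K_p = 34.4

Steady-state error for a unit step on this type-0 loop is 1/(1 + K_p·G_p(0)).
G_p(0) = 0.3344. Require 1/(1 + K_p·0.3344) = 0.08, so 1 + 0.3344·K_p = 12.5.
K_p = (12.5 − 1)/0.3344 = 34.4.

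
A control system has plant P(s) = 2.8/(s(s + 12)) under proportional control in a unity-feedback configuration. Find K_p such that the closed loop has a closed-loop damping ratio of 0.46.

Closed-loop characteristic equation: s² + 12s + K_p·2.8 = 0.
So ω_n = √(2.8K_p) and 2ζω_n = 12, giving ζ = 12/(2√(2.8K_p)).
Setting ζ = 0.46: √(2.8K_p) = 12/(2·0.46) = 13.04, so K_p = 170.1/2.8 = 60.8.

K_p = 60.8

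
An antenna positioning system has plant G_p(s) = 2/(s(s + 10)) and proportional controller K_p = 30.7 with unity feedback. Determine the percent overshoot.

7.4%

Closed-loop characteristic equation: s² + 10s + 61.4 = 0, so ω_n = 7.836 rad/s and ζ = 10/(2·7.836) = 0.6381.
%OS = 100·exp(−πζ/√(1−ζ²)) = 100·exp(−π·0.6381/√0.5928) = 7.4%.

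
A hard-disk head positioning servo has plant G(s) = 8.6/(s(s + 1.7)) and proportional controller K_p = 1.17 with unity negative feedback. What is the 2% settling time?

From 1 + K_pG(s) = 0: s² + 1.7s + 10.06 = 0 ⇒ ω_n = 3.172, ζ = 0.268.
2% settling time T_s ≈ 4/(ζω_n) = 4/0.85 = 4.71 s.

T_s ≈ 4.71 s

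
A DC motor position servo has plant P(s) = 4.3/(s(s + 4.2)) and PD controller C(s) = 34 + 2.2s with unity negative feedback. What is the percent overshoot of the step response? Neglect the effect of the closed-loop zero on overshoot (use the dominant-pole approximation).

Forward path: (34 + 2.2s)·4.3/(s(s+4.2)). The closed-loop characteristic equation is s² + (4.2 + 4.3·2.2)s + 4.3·34 = 0.
That is s² + 13.66s + 146.2 = 0, so ω_n = 12.09 rad/s and ζ = 13.66/(2·12.09) = 0.5649.
%OS = 100·exp(−πζ/√(1−ζ²)) = 11.6%.

11.6%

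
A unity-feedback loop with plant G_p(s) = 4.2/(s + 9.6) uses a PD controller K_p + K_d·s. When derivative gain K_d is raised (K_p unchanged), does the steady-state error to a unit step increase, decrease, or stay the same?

unchanged

K_d affects only the transient (the s-coefficient); the DC loop gain, and hence e_ss, depends only on K_p.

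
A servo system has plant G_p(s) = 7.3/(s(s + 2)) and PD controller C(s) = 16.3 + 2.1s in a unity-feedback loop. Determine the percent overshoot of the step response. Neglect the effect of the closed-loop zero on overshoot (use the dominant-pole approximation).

Forward path: (16.3 + 2.1s)·7.3/(s(s+2)). The closed-loop characteristic equation is s² + (2 + 7.3·2.1)s + 7.3·16.3 = 0.
That is s² + 17.33s + 119 = 0, so ω_n = 10.91 rad/s and ζ = 17.33/(2·10.91) = 0.7944.
%OS = 100·exp(−πζ/√(1−ζ²)) = 1.64%.

1.64%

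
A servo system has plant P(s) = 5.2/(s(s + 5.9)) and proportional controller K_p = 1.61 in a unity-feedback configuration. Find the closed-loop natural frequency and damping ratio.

ω_n = 2.89 rad/s, ζ = 1.02

The closed-loop denominator is s(s+5.9) + 1.61·5.2 = s² + 5.9s + 8.372.
Matching s² + 2ζω_n s + ω_n²: ω_n = √8.372 = 2.893 rad/s and 2ζω_n = 5.9, so ζ = 5.9/(2·2.893) = 1.02.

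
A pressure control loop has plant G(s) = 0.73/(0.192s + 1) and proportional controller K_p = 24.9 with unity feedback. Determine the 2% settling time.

T_s ≈ 0.04 s

Closed loop: T(s) = K_p·G/(1+K_p·G) = 18.18/(0.192s + 1 + 18.18), with pole at s = −(1 + 18.18)/0.192 = −99.88.
τ = 1/99.88 = 0.01001 s, so 2% settling time ≈ 4τ = 0.04 s.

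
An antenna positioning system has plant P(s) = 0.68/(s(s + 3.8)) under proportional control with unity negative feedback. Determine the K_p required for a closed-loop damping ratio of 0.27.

K_p = 72.8

Closed-loop characteristic equation: s² + 3.8s + K_p·0.68 = 0.
So ω_n = √(0.68K_p) and 2ζω_n = 3.8, giving ζ = 3.8/(2√(0.68K_p)).
Setting ζ = 0.27: √(0.68K_p) = 3.8/(2·0.27) = 7.037, so K_p = 49.52/0.68 = 72.8.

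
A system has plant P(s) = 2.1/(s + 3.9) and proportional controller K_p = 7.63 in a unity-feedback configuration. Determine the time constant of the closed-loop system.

τ = 0.0502 s

Closed-loop transfer function: T(s) = K_p·P(s)/(1 + K_p·P(s)) = 16.02/(s + 3.9 + 16.02) = 16.02/(s + 19.92).
Time constant τ = 1/19.92 = 0.0502 s.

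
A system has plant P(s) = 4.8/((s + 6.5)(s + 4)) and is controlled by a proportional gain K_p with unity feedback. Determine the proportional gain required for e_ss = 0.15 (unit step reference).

Steady-state error for a unit step on this type-0 loop is 1/(1 + K_p·P(0)).
P(0) = 0.1846. Require 1/(1 + K_p·0.1846) = 0.15, so 1 + 0.1846·K_p = 6.667.
K_p = (6.667 − 1)/0.1846 = 30.7.

K_p = 30.7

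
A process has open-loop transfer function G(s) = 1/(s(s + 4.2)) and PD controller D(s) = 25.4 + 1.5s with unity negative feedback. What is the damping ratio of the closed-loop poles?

ζ = 0.565

Forward path: (25.4 + 1.5s)·1/(s(s+4.2)). The closed-loop characteristic equation is s² + (4.2 + 1·1.5)s + 1·25.4 = 0.
That is s² + 5.7s + 25.4 = 0, so ω_n = 5.04 rad/s and ζ = 5.7/(2·5.04) = 0.5655.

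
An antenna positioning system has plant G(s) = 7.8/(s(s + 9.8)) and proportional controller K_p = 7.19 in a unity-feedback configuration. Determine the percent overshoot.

6.6%

From 1 + K_pG(s) = 0: s² + 9.8s + 56.08 = 0 ⇒ ω_n = 7.489, ζ = 0.6543.
%OS = 100·exp(−πζ/√(1−ζ²)) = 100·exp(−π·0.6543/√0.5719) = 6.6%.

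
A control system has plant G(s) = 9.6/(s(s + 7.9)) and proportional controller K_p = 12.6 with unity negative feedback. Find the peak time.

Closed-loop characteristic equation: s² + 7.9s + 121 = 0, so ω_n = 11 rad/s and ζ = 7.9/(2·11) = 0.3592.
Damped frequency ω_d = ω_n√(1−ζ²) = 10.26 rad/s, so peak time T_p = π/ω_d = 0.306 s.

T_p = 0.306 s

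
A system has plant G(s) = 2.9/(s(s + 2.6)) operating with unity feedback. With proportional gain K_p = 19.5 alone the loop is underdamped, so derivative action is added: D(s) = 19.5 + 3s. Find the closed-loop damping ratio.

Forward path: (19.5 + 3s)·2.9/(s(s+2.6)). The closed-loop characteristic equation is s² + (2.6 + 2.9·3)s + 2.9·19.5 = 0.
That is s² + 11.3s + 56.55 = 0, so ω_n = 7.52 rad/s and ζ = 11.3/(2·7.52) = 0.7513.

ζ = 0.751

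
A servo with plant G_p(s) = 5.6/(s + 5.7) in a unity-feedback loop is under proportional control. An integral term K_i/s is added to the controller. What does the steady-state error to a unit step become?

The integrator makes K_pos = lim_{s→0} C(s)G(s) infinite, so e_ss = 1/(1+K_pos) = 0.

0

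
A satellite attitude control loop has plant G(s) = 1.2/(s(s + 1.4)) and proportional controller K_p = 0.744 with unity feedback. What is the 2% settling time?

T_s ≈ 5.71 s

The closed-loop denominator s² + 1.4s + 0.8928 gives ω_n = √0.8928 = 0.9449 and ζ = 1.4/(2ω_n) = 0.7408.
2% settling time T_s ≈ 4/(ζω_n) = 4/0.7 = 5.71 s.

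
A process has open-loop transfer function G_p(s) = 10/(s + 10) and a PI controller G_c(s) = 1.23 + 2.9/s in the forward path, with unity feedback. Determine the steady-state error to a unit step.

0

The open loop G_c(s)G_p(s) has a pole at the origin (type 1), so the static position error constant is infinite and e_ss = 1/(1+∞) = 0.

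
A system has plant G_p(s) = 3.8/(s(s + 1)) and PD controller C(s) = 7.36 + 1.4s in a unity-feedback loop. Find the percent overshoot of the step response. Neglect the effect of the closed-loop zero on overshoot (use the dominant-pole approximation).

9.62%

Forward path: (7.36 + 1.4s)·3.8/(s(s+1)). The closed-loop characteristic equation is s² + (1 + 3.8·1.4)s + 3.8·7.36 = 0.
That is s² + 6.32s + 27.97 = 0, so ω_n = 5.288 rad/s and ζ = 6.32/(2·5.288) = 0.5975.
%OS = 100·exp(−πζ/√(1−ζ²)) = 9.62%.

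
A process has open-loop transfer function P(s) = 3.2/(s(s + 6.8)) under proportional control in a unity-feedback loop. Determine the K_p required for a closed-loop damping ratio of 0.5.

Closed-loop characteristic equation: s² + 6.8s + K_p·3.2 = 0.
So ω_n = √(3.2K_p) and 2ζω_n = 6.8, giving ζ = 6.8/(2√(3.2K_p)).
Setting ζ = 0.5: √(3.2K_p) = 6.8/(2·0.5) = 6.8, so K_p = 46.24/3.2 = 14.4.

K_p = 14.4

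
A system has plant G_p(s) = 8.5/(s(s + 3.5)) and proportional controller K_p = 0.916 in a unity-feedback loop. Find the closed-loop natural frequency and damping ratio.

ω_n = 2.79 rad/s, ζ = 0.627

1 + K_p·G_p(s) = 0 gives s² + 3.5s + 7.786 = 0.
Matching s² + 2ζω_n s + ω_n²: ω_n = √7.786 = 2.79 rad/s and 2ζω_n = 3.5, so ζ = 3.5/(2·2.79) = 0.627.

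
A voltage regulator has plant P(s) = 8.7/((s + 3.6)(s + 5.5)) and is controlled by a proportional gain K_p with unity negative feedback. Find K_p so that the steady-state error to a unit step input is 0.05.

K_p = 43.2

The loop is type 0, so e_ss(step) = 1/(1 + K_pos) with K_pos = K_p·P(0).
P(0) = 0.4394. Require 1/(1 + K_p·0.4394) = 0.05, so 1 + 0.4394·K_p = 20.
K_p = (20 − 1)/0.4394 = 43.2.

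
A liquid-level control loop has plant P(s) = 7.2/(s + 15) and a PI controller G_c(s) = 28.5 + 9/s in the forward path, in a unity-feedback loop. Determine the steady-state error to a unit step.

0

The open loop G_c(s)P(s) has a pole at the origin (type 1), so the static position error constant is infinite and e_ss = 1/(1+∞) = 0.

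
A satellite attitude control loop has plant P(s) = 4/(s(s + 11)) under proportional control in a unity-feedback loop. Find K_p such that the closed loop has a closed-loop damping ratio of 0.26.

K_p = 112

Closed-loop characteristic equation: s² + 11s + K_p·4 = 0.
So ω_n = √(4K_p) and 2ζω_n = 11, giving ζ = 11/(2√(4K_p)).
Setting ζ = 0.26: √(4K_p) = 11/(2·0.26) = 21.15, so K_p = 447.5/4 = 112.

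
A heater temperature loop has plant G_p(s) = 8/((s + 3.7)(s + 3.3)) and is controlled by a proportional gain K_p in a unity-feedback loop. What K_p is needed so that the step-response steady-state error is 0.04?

K_p = 36.6

Steady-state error for a unit step on this type-0 loop is 1/(1 + K_p·G_p(0)).
G_p(0) = 0.6552. Require 1/(1 + K_p·0.6552) = 0.04, so 1 + 0.6552·K_p = 25.
K_p = (25 − 1)/0.6552 = 36.6.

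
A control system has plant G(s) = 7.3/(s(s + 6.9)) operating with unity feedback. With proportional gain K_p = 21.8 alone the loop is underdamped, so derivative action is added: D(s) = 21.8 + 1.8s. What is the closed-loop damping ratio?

ζ = 0.794

Forward path: (21.8 + 1.8s)·7.3/(s(s+6.9)). The closed-loop characteristic equation is s² + (6.9 + 7.3·1.8)s + 7.3·21.8 = 0.
That is s² + 20.04s + 159.1 = 0, so ω_n = 12.62 rad/s and ζ = 20.04/(2·12.62) = 0.7943.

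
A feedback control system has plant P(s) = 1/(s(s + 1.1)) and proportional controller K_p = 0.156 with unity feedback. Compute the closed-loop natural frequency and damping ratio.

The closed-loop denominator is s(s+1.1) + 0.156·1 = s² + 1.1s + 0.156.
So ω_n² = 0.156 ⇒ ω_n = 0.395 rad/s, and ζ = 1.1/(2ω_n) = 1.39.

ω_n = 0.395 rad/s, ζ = 1.39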